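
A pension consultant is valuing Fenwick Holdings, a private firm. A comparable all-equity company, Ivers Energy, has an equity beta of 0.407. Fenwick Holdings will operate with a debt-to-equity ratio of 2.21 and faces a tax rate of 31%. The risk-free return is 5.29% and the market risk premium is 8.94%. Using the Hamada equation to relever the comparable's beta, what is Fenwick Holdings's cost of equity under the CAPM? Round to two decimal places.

β_L = β_U × [1 + (1 − t)(D/E)] = 0.407 × [1 + (1 − 0.31) × 2.21]
    = 0.407 × [1 + 0.69 × 2.21] = 0.407 × 2.5249 = 1.0276
E(R) = R_f + β_L × MRP = 5.29% + 1.0276 × 8.94% = 14.48%

14.48%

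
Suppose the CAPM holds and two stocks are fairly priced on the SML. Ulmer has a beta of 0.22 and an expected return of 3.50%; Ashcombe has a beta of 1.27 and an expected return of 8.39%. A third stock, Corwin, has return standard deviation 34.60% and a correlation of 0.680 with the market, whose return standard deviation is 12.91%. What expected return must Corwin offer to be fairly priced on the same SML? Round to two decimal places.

10.96%

MRP = (8.39% − 3.50%) / (1.27 − 0.22) = 4.6571%
R_f = 3.50% − 0.22 × 4.6571% = 2.4754%
β_Corwin = ρ·σ_i/σ_m = 0.680 × 34.60 / 12.91 = 1.8225
E(R_Corwin) = R_f + β × MRP = 2.4754% + 1.8225 × 4.6571% = 10.96%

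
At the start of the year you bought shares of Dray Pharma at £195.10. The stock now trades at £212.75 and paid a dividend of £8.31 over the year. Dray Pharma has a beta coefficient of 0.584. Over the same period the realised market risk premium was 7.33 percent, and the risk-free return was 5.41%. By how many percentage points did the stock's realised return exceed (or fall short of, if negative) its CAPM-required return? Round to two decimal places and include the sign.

+3.62%

Realised HPR = (P1 + D1 − P0) / P0 = (212.75 + 8.31 − 195.10) / 195.10 = 25.96 / 195.10 = 13.3060%
CAPM required = R_f + β·MRP = 5.41% + 0.584 × 7.33% = 9.69072%
α = realised − required = 13.3060% − 9.69072% = +3.62%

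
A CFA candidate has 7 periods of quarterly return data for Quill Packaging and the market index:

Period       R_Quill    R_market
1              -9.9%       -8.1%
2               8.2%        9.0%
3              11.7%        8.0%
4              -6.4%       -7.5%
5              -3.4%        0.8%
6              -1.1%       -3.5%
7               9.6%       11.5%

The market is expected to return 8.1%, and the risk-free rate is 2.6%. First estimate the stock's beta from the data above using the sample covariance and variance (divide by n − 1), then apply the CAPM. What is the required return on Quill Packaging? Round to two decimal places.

8.06%

Mean R_i = (-9.9 + 8.2 + 11.7 − 6.4 − 3.4 − 1.1 + 9.6) / 7 = 1.2429%
Mean R_m = (-8.1 + 9.0 + 8.0 − 7.5 + 0.8 − 3.5 + 11.5) / 7 = 1.4571%
Σ(R_i − R̄_i)(R_m − R̄_m) = 394.4429  ⇒  Cov = 394.4429 / 6 = 65.7405
Σ(R_m − R̄_m)² = 397.1371  ⇒  Var(R_m) = 397.1371 / 6 = 66.1895
β = Cov / Var(R_m) = 65.7405 / 66.1895 = 0.9932
MRP = 8.1% − 2.6% = 5.50%
E(R) = R_f + β × MRP = 2.6% + 0.9932 × 5.5% = 8.06%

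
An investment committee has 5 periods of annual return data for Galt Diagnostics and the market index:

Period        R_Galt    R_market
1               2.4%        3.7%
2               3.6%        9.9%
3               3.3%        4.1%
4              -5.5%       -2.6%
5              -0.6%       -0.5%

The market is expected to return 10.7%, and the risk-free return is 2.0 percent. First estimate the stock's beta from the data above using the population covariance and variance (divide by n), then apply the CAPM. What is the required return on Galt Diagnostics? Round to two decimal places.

Mean R_i = (2.4 + 3.6 + 3.3 − 5.5 − 0.6) / 5 = 0.6400%
Mean R_m = (3.7 + 9.9 + 4.1 − 2.6 − 0.5) / 5 = 2.9200%
Σ(R_i − R̄_i)(R_m − R̄_m) = 63.3060  ⇒  Cov = 63.3060 / 5 = 12.6612
Σ(R_m − R̄_m)² = 92.8880  ⇒  Var(R_m) = 92.8880 / 5 = 18.5776
β = Cov / Var(R_m) = 12.6612 / 18.5776 = 0.6815
MRP = 10.7% − 2.0% = 8.70%
E(R) = R_f + β × MRP = 2.0% + 0.6815 × 8.7% = 7.93%

7.93%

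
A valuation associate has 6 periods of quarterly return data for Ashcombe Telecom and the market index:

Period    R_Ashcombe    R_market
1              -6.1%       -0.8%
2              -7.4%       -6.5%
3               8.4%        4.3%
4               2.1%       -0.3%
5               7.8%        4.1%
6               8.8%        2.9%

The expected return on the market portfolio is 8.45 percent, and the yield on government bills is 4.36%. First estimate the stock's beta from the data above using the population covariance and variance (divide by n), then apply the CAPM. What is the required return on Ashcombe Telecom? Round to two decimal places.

Mean R_i = (-6.1 − 7.4 + 8.4 + 2.1 + 7.8 + 8.8) / 6 = 2.2667%
Mean R_m = (-0.8 − 6.5 + 4.3 − 0.3 + 4.1 + 2.9) / 6 = 0.6167%
Σ(R_i − R̄_i)(R_m − R̄_m) = 137.5833  ⇒  Cov = 137.5833 / 6 = 22.9306
Σ(R_m − R̄_m)² = 84.4083  ⇒  Var(R_m) = 84.4083 / 6 = 14.0681
β = Cov / Var(R_m) = 22.9306 / 14.0681 = 1.6300
MRP = 8.45% − 4.36% = 4.09%
E(R) = R_f + β × MRP = 4.36% + 1.6300 × 4.09% = 11.03%

11.03%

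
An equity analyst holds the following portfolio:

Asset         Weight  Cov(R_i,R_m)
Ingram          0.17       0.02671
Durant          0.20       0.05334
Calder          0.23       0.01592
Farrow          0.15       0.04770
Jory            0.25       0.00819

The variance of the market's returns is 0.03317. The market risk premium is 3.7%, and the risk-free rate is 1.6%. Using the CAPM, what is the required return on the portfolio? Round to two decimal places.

β_Ingram = 0.02671 / 0.03317 = 0.8052
β_Durant = 0.05334 / 0.03317 = 1.6081
β_Calder = 0.01592 / 0.03317 = 0.4800
β_Farrow = 0.04770 / 0.03317 = 1.4380
β_Jory = 0.00819 / 0.03317 = 0.2469
β_P = Σ w_i β_i = 0.17×0.8052 + 0.20×1.6081 + 0.23×0.4800 + 0.15×1.4380 + 0.25×0.2469 = 0.8463
E(R_P) = R_f + β_P × MRP = 1.6% + 0.8463 × 3.7% = 4.73%

4.73%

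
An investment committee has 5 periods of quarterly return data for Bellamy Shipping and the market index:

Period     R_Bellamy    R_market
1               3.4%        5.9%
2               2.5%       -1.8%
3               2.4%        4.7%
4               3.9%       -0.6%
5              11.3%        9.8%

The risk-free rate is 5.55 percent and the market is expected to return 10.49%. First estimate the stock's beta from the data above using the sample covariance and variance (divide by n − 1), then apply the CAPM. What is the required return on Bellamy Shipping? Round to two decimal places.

8.28%

Mean R_i = (3.4 + 2.5 + 2.4 + 3.9 + 11.3) / 5 = 4.7000%
Mean R_m = (5.9 − 1.8 + 4.7 − 0.6 + 9.8) / 5 = 3.6000%
Σ(R_i − R̄_i)(R_m − R̄_m) = 50.6400  ⇒  Cov = 50.6400 / 4 = 12.6600
Σ(R_m − R̄_m)² = 91.7400  ⇒  Var(R_m) = 91.7400 / 4 = 22.9350
β = Cov / Var(R_m) = 12.6600 / 22.9350 = 0.5520
MRP = 10.49% − 5.55% = 4.94%
E(R) = R_f + β × MRP = 5.55% + 0.5520 × 4.94% = 8.28%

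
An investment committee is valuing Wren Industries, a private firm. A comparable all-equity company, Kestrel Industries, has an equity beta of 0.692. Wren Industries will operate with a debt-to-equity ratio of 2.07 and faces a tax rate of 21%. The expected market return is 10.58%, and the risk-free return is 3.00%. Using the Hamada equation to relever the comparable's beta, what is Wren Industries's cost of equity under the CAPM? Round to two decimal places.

β_L = β_U × [1 + (1 − t)(D/E)] = 0.692 × [1 + (1 − 0.21) × 2.07]
    = 0.692 × [1 + 0.79 × 2.07] = 0.692 × 2.6353 = 1.8236
MRP = 10.58% − 3.00% = 7.58%
E(R) = R_f + β_L × MRP = 3.00% + 1.8236 × 7.58% = 16.82%

16.82%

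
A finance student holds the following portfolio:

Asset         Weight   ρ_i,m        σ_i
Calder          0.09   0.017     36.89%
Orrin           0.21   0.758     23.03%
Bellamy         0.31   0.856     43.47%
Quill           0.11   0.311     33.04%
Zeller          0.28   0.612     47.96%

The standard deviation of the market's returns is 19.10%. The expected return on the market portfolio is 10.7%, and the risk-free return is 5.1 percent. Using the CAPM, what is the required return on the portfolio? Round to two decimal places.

β_Calder = 0.017 × 36.89% / 19.10% = 0.0328
β_Orrin = 0.758 × 23.03% / 19.10% = 0.9140
β_Bellamy = 0.856 × 43.47% / 19.10% = 1.9482
β_Quill = 0.311 × 33.04% / 19.10% = 0.5380
β_Zeller = 0.612 × 47.96% / 19.10% = 1.5367
β_P = Σ w_i β_i = 0.09×0.0328 + 0.21×0.9140 + 0.31×1.9482 + 0.11×0.5380 + 0.28×1.5367 = 1.2883
MRP = 10.7% − 5.1% = 5.60%
E(R_P) = R_f + β_P × MRP = 5.1% + 1.2883 × 5.6% = 12.31%

12.31%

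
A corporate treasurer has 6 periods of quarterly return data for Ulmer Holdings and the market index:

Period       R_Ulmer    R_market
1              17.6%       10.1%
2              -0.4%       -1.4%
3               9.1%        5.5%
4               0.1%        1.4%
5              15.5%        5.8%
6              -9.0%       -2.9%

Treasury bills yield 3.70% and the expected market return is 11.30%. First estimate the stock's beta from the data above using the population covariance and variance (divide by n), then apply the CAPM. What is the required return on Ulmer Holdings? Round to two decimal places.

Mean R_i = (17.6 − 0.4 + 9.1 + 0.1 + 15.5 − 9.0) / 6 = 5.4833%
Mean R_m = (10.1 − 1.4 + 5.5 + 1.4 + 5.8 − 2.9) / 6 = 3.0833%
Σ(R_i − R̄_i)(R_m − R̄_m) = 243.0683  ⇒  Cov = 243.0683 / 6 = 40.5114
Σ(R_m − R̄_m)² = 121.1883  ⇒  Var(R_m) = 121.1883 / 6 = 20.1981
β = Cov / Var(R_m) = 40.5114 / 20.1981 = 2.0057
MRP = 11.30% − 3.70% = 7.60%
E(R) = R_f + β × MRP = 3.70% + 2.0057 × 7.60% = 18.94%

18.94%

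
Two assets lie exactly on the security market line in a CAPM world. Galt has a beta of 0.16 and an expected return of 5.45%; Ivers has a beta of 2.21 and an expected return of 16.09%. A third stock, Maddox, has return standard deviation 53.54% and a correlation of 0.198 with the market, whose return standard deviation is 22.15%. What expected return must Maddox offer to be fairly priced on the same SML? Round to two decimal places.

MRP = (16.09% − 5.45%) / (2.21 − 0.16) = 5.1902%
R_f = 5.45% − 0.16 × 5.1902% = 4.6196%
β_Maddox = ρ·σ_i/σ_m = 0.198 × 53.54 / 22.15 = 0.4786
E(R_Maddox) = R_f + β × MRP = 4.6196% + 0.4786 × 5.1902% = 7.10%

7.10%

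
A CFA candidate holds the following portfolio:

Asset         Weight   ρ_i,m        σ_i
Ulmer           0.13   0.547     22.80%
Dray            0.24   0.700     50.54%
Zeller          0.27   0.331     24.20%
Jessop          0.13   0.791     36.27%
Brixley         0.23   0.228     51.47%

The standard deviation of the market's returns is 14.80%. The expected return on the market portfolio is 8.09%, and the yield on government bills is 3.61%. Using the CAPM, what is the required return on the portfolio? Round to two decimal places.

9.27%

β_Ulmer = 0.547 × 22.80% / 14.80% = 0.8427
β_Dray = 0.700 × 50.54% / 14.80% = 2.3904
β_Zeller = 0.331 × 24.20% / 14.80% = 0.5412
β_Jessop = 0.791 × 36.27% / 14.80% = 1.9385
β_Brixley = 0.228 × 51.47% / 14.80% = 0.7929
β_P = Σ w_i β_i = 0.13×0.8427 + 0.24×2.3904 + 0.27×0.5412 + 0.13×1.9385 + 0.23×0.7929 = 1.2637
MRP = 8.09% − 3.61% = 4.48%
E(R_P) = R_f + β_P × MRP = 3.61% + 1.2637 × 4.48% = 9.27%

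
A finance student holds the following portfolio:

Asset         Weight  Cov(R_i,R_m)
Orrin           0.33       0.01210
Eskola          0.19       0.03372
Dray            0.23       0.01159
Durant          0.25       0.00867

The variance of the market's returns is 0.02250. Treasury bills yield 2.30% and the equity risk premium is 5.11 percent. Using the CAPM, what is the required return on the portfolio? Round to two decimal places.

β_Orrin = 0.01210 / 0.02250 = 0.5378
β_Eskola = 0.03372 / 0.02250 = 1.4987
β_Dray = 0.01159 / 0.02250 = 0.5151
β_Durant = 0.00867 / 0.02250 = 0.3853
β_P = Σ w_i β_i = 0.33×0.5378 + 0.19×1.4987 + 0.23×0.5151 + 0.25×0.3853 = 0.6770
E(R_P) = R_f + β_P × MRP = 2.30% + 0.6770 × 5.11% = 5.76%

5.76%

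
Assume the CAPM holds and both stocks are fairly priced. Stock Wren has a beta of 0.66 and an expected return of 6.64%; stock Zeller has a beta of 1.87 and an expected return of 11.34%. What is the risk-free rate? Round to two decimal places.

4.08%

Both satisfy E(R) = R_f + β·MRP, so the slope of the SML is
MRP = (11.34% − 6.64%) / (1.87 − 0.66) = 4.70% / 1.21 = 3.8843%
R_f = E(R_Wren) − β_Wren·MRP = 6.64% − 0.66 × 3.8843% = 4.0764%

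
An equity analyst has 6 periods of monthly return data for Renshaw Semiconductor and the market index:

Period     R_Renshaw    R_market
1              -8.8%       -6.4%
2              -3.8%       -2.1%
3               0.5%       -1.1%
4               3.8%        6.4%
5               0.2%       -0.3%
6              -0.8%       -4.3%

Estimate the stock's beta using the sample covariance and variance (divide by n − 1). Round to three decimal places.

Mean R_i = (-8.8 − 3.8 + 0.5 + 3.8 + 0.2 − 0.8) / 6 = -1.4833%
Mean R_m = (-6.4 − 2.1 − 1.1 + 6.4 − 0.3 − 4.3) / 6 = -1.3000%
Σ(R_i − R̄_i)(R_m − R̄_m) = 79.8800  ⇒  Cov = 79.8800 / 5 = 15.9760
Σ(R_m − R̄_m)² = 95.9800  ⇒  Var(R_m) = 95.9800 / 5 = 19.1960
β = Cov / Var(R_m) = 15.9760 / 19.1960 = 0.8323

0.832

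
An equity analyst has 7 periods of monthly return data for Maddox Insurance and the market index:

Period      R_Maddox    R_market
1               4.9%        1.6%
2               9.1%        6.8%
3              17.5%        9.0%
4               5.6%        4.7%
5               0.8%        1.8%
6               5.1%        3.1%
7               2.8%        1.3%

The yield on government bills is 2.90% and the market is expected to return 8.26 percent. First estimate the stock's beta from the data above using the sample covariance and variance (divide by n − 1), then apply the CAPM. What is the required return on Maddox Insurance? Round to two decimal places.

12.10%

Mean R_i = (4.9 + 9.1 + 17.5 + 5.6 + 0.8 + 5.1 + 2.8) / 7 = 6.5429%
Mean R_m = (1.6 + 6.8 + 9.0 + 4.7 + 1.8 + 3.1 + 1.3) / 7 = 4.0429%
Σ(R_i − R̄_i)(R_m − R̄_m) = 89.2671  ⇒  Cov = 89.2671 / 6 = 14.8779
Σ(R_m − R̄_m)² = 52.0171  ⇒  Var(R_m) = 52.0171 / 6 = 8.6695
β = Cov / Var(R_m) = 14.8779 / 8.6695 = 1.7161
MRP = 8.26% − 2.90% = 5.36%
E(R) = R_f + β × MRP = 2.90% + 1.7161 × 5.36% = 12.10%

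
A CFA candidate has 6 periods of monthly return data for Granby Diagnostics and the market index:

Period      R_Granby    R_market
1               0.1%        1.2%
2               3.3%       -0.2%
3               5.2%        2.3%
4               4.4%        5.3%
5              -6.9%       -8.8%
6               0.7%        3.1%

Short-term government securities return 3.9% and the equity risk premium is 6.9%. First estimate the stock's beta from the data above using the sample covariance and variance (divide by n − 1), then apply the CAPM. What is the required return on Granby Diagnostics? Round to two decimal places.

9.30%

Mean R_i = (0.1 + 3.3 + 5.2 + 4.4 − 6.9 + 0.7) / 6 = 1.1333%
Mean R_m = (1.2 − 0.2 + 2.3 + 5.3 − 8.8 + 3.1) / 6 = 0.4833%
Σ(R_i − R̄_i)(R_m − R̄_m) = 94.3433  ⇒  Cov = 94.3433 / 5 = 18.8687
Σ(R_m − R̄_m)² = 120.5083  ⇒  Var(R_m) = 120.5083 / 5 = 24.1017
β = Cov / Var(R_m) = 18.8687 / 24.1017 = 0.7829
E(R) = R_f + β × MRP = 3.9% + 0.7829 × 6.9% = 9.30%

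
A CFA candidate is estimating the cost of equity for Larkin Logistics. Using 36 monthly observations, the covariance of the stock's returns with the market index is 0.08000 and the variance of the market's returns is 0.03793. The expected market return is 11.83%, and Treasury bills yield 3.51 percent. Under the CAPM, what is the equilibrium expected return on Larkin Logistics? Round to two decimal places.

21.06%

β = Cov(R_i, R_m) / Var(R_m) = 0.08000 / 0.03793 = 2.1091
MRP = 11.83% − 3.51% = 8.32%
E(R) = R_f + β × MRP = 3.51% + 2.1091 × 8.32% = 21.06%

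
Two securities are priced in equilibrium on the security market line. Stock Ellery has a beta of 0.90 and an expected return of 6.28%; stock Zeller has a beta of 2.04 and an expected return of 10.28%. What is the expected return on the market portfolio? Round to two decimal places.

6.63%

Both satisfy E(R) = R_f + β·MRP, so the slope of the SML is
MRP = (10.28% − 6.28%) / (2.04 − 0.90) = 4.00% / 1.14 = 3.5088%
R_f = E(R_Ellery) − β_Ellery·MRP = 6.28% − 0.90 × 3.5088% = 3.1221%
E(R_m) = R_f + MRP = 3.1221% + 3.5088% = 6.63%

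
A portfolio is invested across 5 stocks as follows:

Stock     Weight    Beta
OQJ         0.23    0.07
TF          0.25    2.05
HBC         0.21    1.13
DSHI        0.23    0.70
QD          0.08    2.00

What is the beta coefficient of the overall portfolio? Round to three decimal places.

1.087

β_P = Σ w_i β_i = 0.23×0.07 + 0.25×2.05 + 0.21×1.13 + 0.23×0.70 + 0.08×2.00 = 1.0869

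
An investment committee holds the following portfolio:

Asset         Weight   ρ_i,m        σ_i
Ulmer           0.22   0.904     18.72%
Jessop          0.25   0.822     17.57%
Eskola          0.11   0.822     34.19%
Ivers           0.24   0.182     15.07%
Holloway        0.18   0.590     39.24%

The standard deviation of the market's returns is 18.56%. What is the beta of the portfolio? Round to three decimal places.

β_Ulmer = 0.904 × 18.72% / 18.56% = 0.9118
β_Jessop = 0.822 × 17.57% / 18.56% = 0.7782
β_Eskola = 0.822 × 34.19% / 18.56% = 1.5142
β_Ivers = 0.182 × 15.07% / 18.56% = 0.1478
β_Holloway = 0.590 × 39.24% / 18.56% = 1.2474
β_P = Σ w_i β_i = 0.22×0.9118 + 0.25×0.7782 + 0.11×1.5142 + 0.24×0.1478 + 0.18×1.2474 = 0.8217

0.822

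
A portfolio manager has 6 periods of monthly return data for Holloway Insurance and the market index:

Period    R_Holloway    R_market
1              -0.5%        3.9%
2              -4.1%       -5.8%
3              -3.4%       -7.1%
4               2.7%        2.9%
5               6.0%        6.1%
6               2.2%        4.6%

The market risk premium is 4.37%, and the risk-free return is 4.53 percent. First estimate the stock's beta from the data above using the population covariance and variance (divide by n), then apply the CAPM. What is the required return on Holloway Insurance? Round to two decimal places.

Mean R_i = (-0.5 − 4.1 − 3.4 + 2.7 + 6.0 + 2.2) / 6 = 0.4833%
Mean R_m = (3.9 − 5.8 − 7.1 + 2.9 + 6.1 + 4.6) / 6 = 0.7667%
Σ(R_i − R̄_i)(R_m − R̄_m) = 98.2967  ⇒  Cov = 98.2967 / 6 = 16.3828
Σ(R_m − R̄_m)² = 162.5133  ⇒  Var(R_m) = 162.5133 / 6 = 27.0856
β = Cov / Var(R_m) = 16.3828 / 27.0856 = 0.6049
E(R) = R_f + β × MRP = 4.53% + 0.6049 × 4.37% = 7.17%

7.17%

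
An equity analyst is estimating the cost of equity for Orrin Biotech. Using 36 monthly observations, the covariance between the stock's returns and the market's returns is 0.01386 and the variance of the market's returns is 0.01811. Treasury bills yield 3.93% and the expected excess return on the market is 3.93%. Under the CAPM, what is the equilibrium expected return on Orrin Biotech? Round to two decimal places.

6.94%

β = Cov(R_i, R_m) / Var(R_m) = 0.01386 / 0.01811 = 0.7653
E(R) = R_f + β × MRP = 3.93% + 0.7653 × 3.93% = 6.94%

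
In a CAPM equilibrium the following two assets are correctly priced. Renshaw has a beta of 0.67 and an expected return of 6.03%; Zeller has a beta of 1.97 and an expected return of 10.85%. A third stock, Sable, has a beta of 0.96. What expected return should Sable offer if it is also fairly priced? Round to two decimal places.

7.11%

MRP (SML slope) = (10.85% − 6.03%) / (1.97 − 0.67) = 4.82% / 1.30 = 3.7077%
R_f (intercept) = 6.03% − 0.67 × 3.7077% = 3.5458%
E(R_Sable) = R_f + β × MRP = 3.5458% + 0.96 × 3.7077% = 7.11%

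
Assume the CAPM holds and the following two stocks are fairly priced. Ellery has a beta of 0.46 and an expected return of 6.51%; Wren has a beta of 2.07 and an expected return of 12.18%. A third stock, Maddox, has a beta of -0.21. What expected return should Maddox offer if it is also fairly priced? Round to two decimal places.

MRP (SML slope) = (12.18% − 6.51%) / (2.07 − 0.46) = 5.67% / 1.61 = 3.5217%
R_f (intercept) = 6.51% − 0.46 × 3.5217% = 4.8900%
E(R_Maddox) = R_f + β × MRP = 4.8900% + -0.21 × 3.5217% = 4.15%

4.15%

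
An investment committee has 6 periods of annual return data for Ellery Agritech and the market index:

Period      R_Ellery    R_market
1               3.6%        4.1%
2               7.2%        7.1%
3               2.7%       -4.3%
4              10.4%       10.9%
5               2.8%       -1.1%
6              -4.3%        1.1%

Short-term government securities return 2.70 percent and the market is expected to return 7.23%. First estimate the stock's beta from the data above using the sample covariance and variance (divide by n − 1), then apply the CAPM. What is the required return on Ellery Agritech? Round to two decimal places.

Mean R_i = (3.6 + 7.2 + 2.7 + 10.4 + 2.8 − 4.3) / 6 = 3.7333%
Mean R_m = (4.1 + 7.1 − 4.3 + 10.9 − 1.1 + 1.1) / 6 = 2.9667%
Σ(R_i − R̄_i)(R_m − R̄_m) = 93.3667  ⇒  Cov = 93.3667 / 5 = 18.6733
Σ(R_m − R̄_m)² = 154.1333  ⇒  Var(R_m) = 154.1333 / 5 = 30.8267
β = Cov / Var(R_m) = 18.6733 / 30.8267 = 0.6058
MRP = 7.23% − 2.70% = 4.53%
E(R) = R_f + β × MRP = 2.70% + 0.6058 × 4.53% = 5.44%

5.44%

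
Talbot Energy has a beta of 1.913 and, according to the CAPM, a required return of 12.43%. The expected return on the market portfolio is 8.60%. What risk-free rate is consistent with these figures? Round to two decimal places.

4.41%

E(R) = R_f + β(E(R_m) − R_f) = R_f(1 − β) + β·E(R_m)
12.43% = R_f × (1 − 1.913) + 1.913 × 8.60%
12.43% = R_f × -0.913 + 16.45180%
R_f = (12.43% − 16.45180%) / -0.913 = 4.41%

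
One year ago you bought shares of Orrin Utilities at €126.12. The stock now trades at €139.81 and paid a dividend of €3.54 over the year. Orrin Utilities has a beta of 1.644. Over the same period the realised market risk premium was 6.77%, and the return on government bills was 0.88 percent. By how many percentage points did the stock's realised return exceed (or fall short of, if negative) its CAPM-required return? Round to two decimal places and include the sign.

+1.65%

Realised HPR = (P1 + D1 − P0) / P0 = (139.81 + 3.54 − 126.12) / 126.12 = 17.23 / 126.12 = 13.6616%
CAPM required = R_f + β·MRP = 0.88% + 1.644 × 6.77% = 12.00988%
α = realised − required = 13.6616% − 12.00988% = +1.65%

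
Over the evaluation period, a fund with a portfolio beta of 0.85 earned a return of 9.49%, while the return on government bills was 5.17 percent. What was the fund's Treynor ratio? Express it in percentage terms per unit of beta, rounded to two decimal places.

Treynor = (R_P − R_f) / β_P = (9.49% − 5.17%) / 0.8500 = 4.32% / 0.8500 = 5.08%

5.08%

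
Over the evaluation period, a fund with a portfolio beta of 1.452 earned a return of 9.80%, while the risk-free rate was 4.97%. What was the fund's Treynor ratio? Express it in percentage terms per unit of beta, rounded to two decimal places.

Treynor = (R_P − R_f) / β_P = (9.80% − 4.97%) / 1.4520 = 4.83% / 1.4520 = 3.33%

3.33%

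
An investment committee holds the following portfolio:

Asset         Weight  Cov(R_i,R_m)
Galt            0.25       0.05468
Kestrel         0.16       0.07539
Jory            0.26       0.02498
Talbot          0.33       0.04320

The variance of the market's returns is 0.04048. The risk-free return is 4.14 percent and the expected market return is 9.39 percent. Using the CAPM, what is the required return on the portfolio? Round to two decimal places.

10.17%

β_Galt = 0.05468 / 0.04048 = 1.3508
β_Kestrel = 0.07539 / 0.04048 = 1.8624
β_Jory = 0.02498 / 0.04048 = 0.6171
β_Talbot = 0.04320 / 0.04048 = 1.0672
β_P = Σ w_i β_i = 0.25×1.3508 + 0.16×1.8624 + 0.26×0.6171 + 0.33×1.0672 = 1.1483
MRP = 9.39% − 4.14% = 5.25%
E(R_P) = R_f + β_P × MRP = 4.14% + 1.1483 × 5.25% = 10.17%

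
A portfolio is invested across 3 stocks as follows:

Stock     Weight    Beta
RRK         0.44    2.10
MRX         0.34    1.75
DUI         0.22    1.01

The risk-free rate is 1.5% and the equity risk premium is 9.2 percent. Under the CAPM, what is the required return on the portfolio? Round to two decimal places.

β_P = Σ w_i β_i = 0.44×2.10 + 0.34×1.75 + 0.22×1.01 = 1.7412
E(R_P) = R_f + β_P × MRP = 1.5% + 1.7412 × 9.2% = 17.52%

17.52%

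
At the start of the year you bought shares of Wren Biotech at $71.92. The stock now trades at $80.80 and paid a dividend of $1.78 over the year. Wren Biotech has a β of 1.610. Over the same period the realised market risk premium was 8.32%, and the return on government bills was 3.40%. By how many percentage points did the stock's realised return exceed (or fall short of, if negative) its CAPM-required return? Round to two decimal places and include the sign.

-1.97%

Realised HPR = (P1 + D1 − P0) / P0 = (80.80 + 1.78 − 71.92) / 71.92 = 10.66 / 71.92 = 14.8220%
CAPM required = R_f + β·MRP = 3.40% + 1.610 × 8.32% = 16.79520%
α = realised − required = 14.8220% − 16.79520% = -1.97%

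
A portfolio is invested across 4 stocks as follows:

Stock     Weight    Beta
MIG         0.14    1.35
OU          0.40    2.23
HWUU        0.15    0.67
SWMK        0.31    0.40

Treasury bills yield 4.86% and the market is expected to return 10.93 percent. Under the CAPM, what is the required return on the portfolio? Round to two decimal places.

β_P = Σ w_i β_i = 0.14×1.35 + 0.40×2.23 + 0.15×0.67 + 0.31×0.40 = 1.3055
MRP = 10.93% − 4.86% = 6.07%
E(R_P) = R_f + β_P × MRP = 4.86% + 1.3055 × 6.07% = 12.78%

12.78%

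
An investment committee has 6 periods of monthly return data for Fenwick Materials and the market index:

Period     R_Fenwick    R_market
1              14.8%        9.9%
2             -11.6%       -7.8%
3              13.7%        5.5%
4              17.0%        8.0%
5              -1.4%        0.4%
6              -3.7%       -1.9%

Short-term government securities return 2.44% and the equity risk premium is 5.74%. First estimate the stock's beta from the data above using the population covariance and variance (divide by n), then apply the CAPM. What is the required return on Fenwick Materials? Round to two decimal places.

Mean R_i = (14.8 − 11.6 + 13.7 + 17.0 − 1.4 − 3.7) / 6 = 4.8000%
Mean R_m = (9.9 − 7.8 + 5.5 + 8.0 + 0.4 − 1.9) / 6 = 2.3500%
Σ(R_i − R̄_i)(R_m − R̄_m) = 387.1400  ⇒  Cov = 387.1400 / 6 = 64.5233
Σ(R_m − R̄_m)² = 223.7350  ⇒  Var(R_m) = 223.7350 / 6 = 37.2892
β = Cov / Var(R_m) = 64.5233 / 37.2892 = 1.7303
E(R) = R_f + β × MRP = 2.44% + 1.7303 × 5.74% = 12.37%

12.37%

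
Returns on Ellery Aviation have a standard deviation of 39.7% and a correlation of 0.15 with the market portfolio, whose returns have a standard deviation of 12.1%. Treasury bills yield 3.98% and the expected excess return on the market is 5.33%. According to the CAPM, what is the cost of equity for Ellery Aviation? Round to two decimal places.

β = ρ × σ_i / σ_m = 0.15 × 39.7% / 12.1% = 0.4921
E(R) = 3.98% + 0.4921 × 5.33% = 6.60%

6.60%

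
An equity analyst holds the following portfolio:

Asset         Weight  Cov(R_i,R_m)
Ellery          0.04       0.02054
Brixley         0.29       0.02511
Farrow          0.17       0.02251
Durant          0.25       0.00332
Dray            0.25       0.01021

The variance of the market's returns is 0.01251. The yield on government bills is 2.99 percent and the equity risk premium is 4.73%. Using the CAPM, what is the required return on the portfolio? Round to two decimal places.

8.78%

β_Ellery = 0.02054 / 0.01251 = 1.6419
β_Brixley = 0.02511 / 0.01251 = 2.0072
β_Farrow = 0.02251 / 0.01251 = 1.7994
β_Durant = 0.00332 / 0.01251 = 0.2654
β_Dray = 0.01021 / 0.01251 = 0.8161
β_P = Σ w_i β_i = 0.04×1.6419 + 0.29×2.0072 + 0.17×1.7994 + 0.25×0.2654 + 0.25×0.8161 = 1.2240
E(R_P) = R_f + β_P × MRP = 2.99% + 1.2240 × 4.73% = 8.78%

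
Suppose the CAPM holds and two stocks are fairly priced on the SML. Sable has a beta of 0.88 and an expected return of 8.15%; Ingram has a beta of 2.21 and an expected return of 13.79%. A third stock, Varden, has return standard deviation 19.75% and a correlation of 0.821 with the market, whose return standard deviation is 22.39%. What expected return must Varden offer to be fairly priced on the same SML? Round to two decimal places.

MRP = (13.79% − 8.15%) / (2.21 − 0.88) = 4.2406%
R_f = 8.15% − 0.88 × 4.2406% = 4.4183%
β_Varden = ρ·σ_i/σ_m = 0.821 × 19.75 / 22.39 = 0.7242
E(R_Varden) = R_f + β × MRP = 4.4183% + 0.7242 × 4.2406% = 7.49%

7.49%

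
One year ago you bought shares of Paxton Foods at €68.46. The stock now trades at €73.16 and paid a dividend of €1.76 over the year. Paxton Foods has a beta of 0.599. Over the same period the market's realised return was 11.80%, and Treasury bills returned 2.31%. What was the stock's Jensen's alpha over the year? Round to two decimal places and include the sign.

Realised HPR = (P1 + D1 − P0) / P0 = (73.16 + 1.76 − 68.46) / 68.46 = 6.46 / 68.46 = 9.4362%
MRP = 11.80% − 2.31% = 9.49%
CAPM required = R_f + β·MRP = 2.31% + 0.599 × 9.49% = 7.99451%
α = realised − required = 9.4362% − 7.99451% = +1.44%

+1.44%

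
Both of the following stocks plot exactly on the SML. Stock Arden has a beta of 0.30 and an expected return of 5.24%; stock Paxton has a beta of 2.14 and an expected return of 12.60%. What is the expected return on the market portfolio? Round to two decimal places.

8.04%

Both satisfy E(R) = R_f + β·MRP, so the slope of the SML is
MRP = (12.60% − 5.24%) / (2.14 − 0.30) = 7.36% / 1.84 = 4.0000%
R_f = E(R_Arden) − β_Arden·MRP = 5.24% − 0.30 × 4.0000% = 4.0400%
E(R_m) = R_f + MRP = 4.0400% + 4.0000% = 8.04%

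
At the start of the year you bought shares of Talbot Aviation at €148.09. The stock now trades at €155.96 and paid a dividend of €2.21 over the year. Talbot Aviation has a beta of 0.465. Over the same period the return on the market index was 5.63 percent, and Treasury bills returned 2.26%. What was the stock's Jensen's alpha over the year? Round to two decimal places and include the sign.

+2.98%

Realised HPR = (P1 + D1 − P0) / P0 = (155.96 + 2.21 − 148.09) / 148.09 = 10.08 / 148.09 = 6.8067%
MRP = 5.63% − 2.26% = 3.37%
CAPM required = R_f + β·MRP = 2.26% + 0.465 × 3.37% = 3.82705%
α = realised − required = 6.8067% − 3.82705% = +2.98%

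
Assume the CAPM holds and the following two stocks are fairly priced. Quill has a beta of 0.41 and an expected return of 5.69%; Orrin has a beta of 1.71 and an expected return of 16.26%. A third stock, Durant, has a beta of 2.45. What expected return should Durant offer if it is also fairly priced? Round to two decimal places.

MRP (SML slope) = (16.26% − 5.69%) / (1.71 − 0.41) = 10.57% / 1.30 = 8.1308%
R_f (intercept) = 5.69% − 0.41 × 8.1308% = 2.3564%
E(R_Durant) = R_f + β × MRP = 2.3564% + 2.45 × 8.1308% = 22.28%

22.28%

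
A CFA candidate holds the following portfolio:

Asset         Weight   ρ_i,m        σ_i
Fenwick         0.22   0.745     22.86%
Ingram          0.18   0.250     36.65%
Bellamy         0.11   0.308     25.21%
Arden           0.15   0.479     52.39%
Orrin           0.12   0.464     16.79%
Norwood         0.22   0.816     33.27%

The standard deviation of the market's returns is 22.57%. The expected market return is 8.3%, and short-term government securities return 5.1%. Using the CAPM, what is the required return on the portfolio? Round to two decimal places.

7.50%

β_Fenwick = 0.745 × 22.86% / 22.57% = 0.7546
β_Ingram = 0.250 × 36.65% / 22.57% = 0.4060
β_Bellamy = 0.308 × 25.21% / 22.57% = 0.3440
β_Arden = 0.479 × 52.39% / 22.57% = 1.1119
β_Orrin = 0.464 × 16.79% / 22.57% = 0.3452
β_Norwood = 0.816 × 33.27% / 22.57% = 1.2028
β_P = Σ w_i β_i = 0.22×0.7546 + 0.18×0.4060 + 0.11×0.3440 + 0.15×1.1119 + 0.12×0.3452 + 0.22×1.2028 = 0.7498
MRP = 8.3% − 5.1% = 3.20%
E(R_P) = R_f + β_P × MRP = 5.1% + 0.7498 × 3.2% = 7.50%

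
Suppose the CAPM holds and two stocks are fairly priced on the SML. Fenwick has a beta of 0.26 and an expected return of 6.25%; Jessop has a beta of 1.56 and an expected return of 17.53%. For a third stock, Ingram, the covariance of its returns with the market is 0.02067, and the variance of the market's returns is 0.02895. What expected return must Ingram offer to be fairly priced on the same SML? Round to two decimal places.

MRP = (17.53% − 6.25%) / (1.56 − 0.26) = 8.6769%
R_f = 6.25% − 0.26 × 8.6769% = 3.9940%
β_Ingram = Cov / Var(R_m) = 0.02067 / 0.02895 = 0.7140
E(R_Ingram) = R_f + β × MRP = 3.9940% + 0.7140 × 8.6769% = 10.19%

10.19%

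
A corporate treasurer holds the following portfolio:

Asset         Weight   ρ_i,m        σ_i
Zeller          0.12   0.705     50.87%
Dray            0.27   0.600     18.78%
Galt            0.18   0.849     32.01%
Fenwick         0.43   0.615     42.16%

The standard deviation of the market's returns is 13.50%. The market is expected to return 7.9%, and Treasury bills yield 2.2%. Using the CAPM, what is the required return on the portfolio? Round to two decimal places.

12.07%

β_Zeller = 0.705 × 50.87% / 13.50% = 2.6565
β_Dray = 0.600 × 18.78% / 13.50% = 0.8347
β_Galt = 0.849 × 32.01% / 13.50% = 2.0131
β_Fenwick = 0.615 × 42.16% / 13.50% = 1.9206
β_P = Σ w_i β_i = 0.12×2.6565 + 0.27×0.8347 + 0.18×2.0131 + 0.43×1.9206 = 1.7324
MRP = 7.9% − 2.2% = 5.70%
E(R_P) = R_f + β_P × MRP = 2.2% + 1.7324 × 5.7% = 12.07%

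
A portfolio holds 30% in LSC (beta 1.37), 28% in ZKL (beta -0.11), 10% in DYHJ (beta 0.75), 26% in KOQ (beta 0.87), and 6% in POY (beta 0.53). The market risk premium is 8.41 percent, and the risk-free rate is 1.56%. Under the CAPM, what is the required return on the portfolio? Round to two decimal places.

β_P = Σ w_i β_i = 0.30×1.37 + 0.28×-0.11 + 0.10×0.75 + 0.26×0.87 + 0.06×0.53 = 0.7132
E(R_P) = R_f + β_P × MRP = 1.56% + 0.7132 × 8.41% = 7.56%

7.56%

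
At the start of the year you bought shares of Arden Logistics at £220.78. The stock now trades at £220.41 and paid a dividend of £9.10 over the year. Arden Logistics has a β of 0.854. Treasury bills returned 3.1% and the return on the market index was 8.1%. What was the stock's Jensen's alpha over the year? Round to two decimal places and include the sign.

Realised HPR = (P1 + D1 − P0) / P0 = (220.41 + 9.10 − 220.78) / 220.78 = 8.73 / 220.78 = 3.9542%
MRP = 8.1% − 3.1% = 5.00%
CAPM required = R_f + β·MRP = 3.1% + 0.854 × 5.0% = 7.3700%
α = realised − required = 3.9542% − 7.3700% = -3.42%

-3.42%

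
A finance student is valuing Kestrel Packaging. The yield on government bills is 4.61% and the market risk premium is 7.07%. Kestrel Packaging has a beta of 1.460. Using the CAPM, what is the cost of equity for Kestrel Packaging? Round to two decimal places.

E(R) = R_f + β × MRP = 4.61% + 1.460 × 7.07% = 14.93%

14.93%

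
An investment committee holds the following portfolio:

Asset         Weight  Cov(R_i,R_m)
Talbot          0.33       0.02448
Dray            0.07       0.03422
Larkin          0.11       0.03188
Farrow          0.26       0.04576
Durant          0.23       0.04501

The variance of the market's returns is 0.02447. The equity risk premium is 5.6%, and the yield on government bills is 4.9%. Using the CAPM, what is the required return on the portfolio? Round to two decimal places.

β_Talbot = 0.02448 / 0.02447 = 1.0004
β_Dray = 0.03422 / 0.02447 = 1.3984
β_Larkin = 0.03188 / 0.02447 = 1.3028
β_Farrow = 0.04576 / 0.02447 = 1.8700
β_Durant = 0.04501 / 0.02447 = 1.8394
β_P = Σ w_i β_i = 0.33×1.0004 + 0.07×1.3984 + 0.11×1.3028 + 0.26×1.8700 + 0.23×1.8394 = 1.4806
E(R_P) = R_f + β_P × MRP = 4.9% + 1.4806 × 5.6% = 13.19%

13.19%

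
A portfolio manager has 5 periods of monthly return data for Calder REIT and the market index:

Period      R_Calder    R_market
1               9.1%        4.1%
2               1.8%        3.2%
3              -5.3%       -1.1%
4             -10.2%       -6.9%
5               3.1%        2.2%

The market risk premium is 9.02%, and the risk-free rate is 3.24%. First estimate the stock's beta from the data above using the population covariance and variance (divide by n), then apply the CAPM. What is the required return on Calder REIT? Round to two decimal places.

17.46%

Mean R_i = (9.1 + 1.8 − 5.3 − 10.2 + 3.1) / 5 = -0.3000%
Mean R_m = (4.1 + 3.2 − 1.1 − 6.9 + 2.2) / 5 = 0.3000%
Σ(R_i − R̄_i)(R_m − R̄_m) = 126.5500  ⇒  Cov = 126.5500 / 5 = 25.3100
Σ(R_m − R̄_m)² = 80.2600  ⇒  Var(R_m) = 80.2600 / 5 = 16.0520
β = Cov / Var(R_m) = 25.3100 / 16.0520 = 1.5768
E(R) = R_f + β × MRP = 3.24% + 1.5768 × 9.02% = 17.46%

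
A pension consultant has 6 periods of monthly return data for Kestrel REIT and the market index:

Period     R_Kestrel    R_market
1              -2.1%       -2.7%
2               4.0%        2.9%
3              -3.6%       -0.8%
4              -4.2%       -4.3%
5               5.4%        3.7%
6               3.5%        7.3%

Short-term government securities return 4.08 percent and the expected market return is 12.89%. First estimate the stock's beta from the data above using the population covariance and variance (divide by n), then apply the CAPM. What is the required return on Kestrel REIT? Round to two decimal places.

11.52%

Mean R_i = (-2.1 + 4.0 − 3.6 − 4.2 + 5.4 + 3.5) / 6 = 0.5000%
Mean R_m = (-2.7 + 2.9 − 0.8 − 4.3 + 3.7 + 7.3) / 6 = 1.0167%
Σ(R_i − R̄_i)(R_m − R̄_m) = 80.6900  ⇒  Cov = 80.6900 / 6 = 13.4483
Σ(R_m − R̄_m)² = 95.6083  ⇒  Var(R_m) = 95.6083 / 6 = 15.9347
β = Cov / Var(R_m) = 13.4483 / 15.9347 = 0.8440
MRP = 12.89% − 4.08% = 8.81%
E(R) = R_f + β × MRP = 4.08% + 0.8440 × 8.81% = 11.52%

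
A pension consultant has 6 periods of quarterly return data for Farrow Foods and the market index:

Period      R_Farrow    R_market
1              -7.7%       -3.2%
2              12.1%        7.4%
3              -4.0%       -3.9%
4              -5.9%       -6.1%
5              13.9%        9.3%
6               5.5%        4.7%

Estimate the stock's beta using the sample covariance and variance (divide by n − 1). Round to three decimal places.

Mean R_i = (-7.7 + 12.1 − 4.0 − 5.9 + 13.9 + 5.5) / 6 = 2.3167%
Mean R_m = (-3.2 + 7.4 − 3.9 − 6.1 + 9.3 + 4.7) / 6 = 1.3667%
Σ(R_i − R̄_i)(R_m − R̄_m) = 301.8933  ⇒  Cov = 301.8933 / 5 = 60.3787
Σ(R_m − R̄_m)² = 214.7933  ⇒  Var(R_m) = 214.7933 / 5 = 42.9587
β = Cov / Var(R_m) = 60.3787 / 42.9587 = 1.4055

1.406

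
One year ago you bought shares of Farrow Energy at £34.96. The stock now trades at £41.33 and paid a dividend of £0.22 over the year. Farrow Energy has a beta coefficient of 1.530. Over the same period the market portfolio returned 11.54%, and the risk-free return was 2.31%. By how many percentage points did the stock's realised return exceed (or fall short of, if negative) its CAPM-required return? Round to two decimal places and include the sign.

Realised HPR = (P1 + D1 − P0) / P0 = (41.33 + 0.22 − 34.96) / 34.96 = 6.59 / 34.96 = 18.8501%
MRP = 11.54% − 2.31% = 9.23%
CAPM required = R_f + β·MRP = 2.31% + 1.530 × 9.23% = 16.43190%
α = realised − required = 18.8501% − 16.43190% = +2.42%

+2.42%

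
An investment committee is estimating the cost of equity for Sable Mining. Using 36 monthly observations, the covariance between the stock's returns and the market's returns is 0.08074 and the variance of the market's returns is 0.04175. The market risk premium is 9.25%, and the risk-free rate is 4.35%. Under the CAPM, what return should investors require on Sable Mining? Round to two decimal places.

22.24%

β = Cov(R_i, R_m) / Var(R_m) = 0.08074 / 0.04175 = 1.9339
E(R) = R_f + β × MRP = 4.35% + 1.9339 × 9.25% = 22.24%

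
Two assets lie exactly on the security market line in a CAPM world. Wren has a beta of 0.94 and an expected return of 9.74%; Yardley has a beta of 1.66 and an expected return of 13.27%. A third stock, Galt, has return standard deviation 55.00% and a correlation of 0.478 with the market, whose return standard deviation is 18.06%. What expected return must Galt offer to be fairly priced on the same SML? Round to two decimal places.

12.27%

MRP = (13.27% − 9.74%) / (1.66 − 0.94) = 4.9028%
R_f = 9.74% − 0.94 × 4.9028% = 5.1314%
β_Galt = ρ·σ_i/σ_m = 0.478 × 55.00 / 18.06 = 1.4557
E(R_Galt) = R_f + β × MRP = 5.1314% + 1.4557 × 4.9028% = 12.27%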